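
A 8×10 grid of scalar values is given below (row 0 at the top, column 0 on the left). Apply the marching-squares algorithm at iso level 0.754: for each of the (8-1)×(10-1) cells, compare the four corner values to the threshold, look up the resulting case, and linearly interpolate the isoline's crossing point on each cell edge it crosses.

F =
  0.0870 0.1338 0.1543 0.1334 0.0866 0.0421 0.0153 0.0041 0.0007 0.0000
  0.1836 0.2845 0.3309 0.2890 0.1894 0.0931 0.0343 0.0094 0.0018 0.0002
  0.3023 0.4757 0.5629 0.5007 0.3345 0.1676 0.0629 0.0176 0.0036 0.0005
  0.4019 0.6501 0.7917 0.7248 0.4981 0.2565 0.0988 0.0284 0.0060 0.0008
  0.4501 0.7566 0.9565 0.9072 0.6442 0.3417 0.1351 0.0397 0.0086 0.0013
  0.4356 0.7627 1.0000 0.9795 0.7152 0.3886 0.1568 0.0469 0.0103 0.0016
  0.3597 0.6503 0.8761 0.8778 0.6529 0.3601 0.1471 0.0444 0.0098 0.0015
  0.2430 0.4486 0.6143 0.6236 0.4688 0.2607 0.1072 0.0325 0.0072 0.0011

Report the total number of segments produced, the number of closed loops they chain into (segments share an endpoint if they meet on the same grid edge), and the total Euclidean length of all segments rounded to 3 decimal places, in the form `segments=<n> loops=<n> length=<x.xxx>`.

segments=14 loops=1 length=10.277

cell (2,1): code 0100 → (2.835,2.000)–(3.000,1.734)
cell (2,2): code 1000 → (3.000,2.564)–(2.835,2.000)
cell (3,0): code 0100 → (3.976,1.000)–(4.000,0.992)
cell (3,1): code 1110 → (3.000,1.734)–(3.976,1.000)
cell (3,2): code 1101 → (3.160,3.000)–(3.000,2.564)
cell (3,3): code 1000 → (4.000,3.583)–(3.160,3.000)
cell (4,0): code 0110 → (4.000,0.992)–(5.000,0.973)
cell (4,3): code 1001 → (5.000,3.853)–(4.000,3.583)
cell (5,0): code 0010 → (5.000,0.973)–(5.077,1.000)
cell (5,1): code 0111 → (5.077,1.000)–(6.000,1.459)
cell (5,3): code 1001 → (6.000,3.550)–(5.000,3.853)
cell (6,1): code 0010 → (6.000,1.459)–(6.466,2.000)
cell (6,2): code 0011 → (6.466,2.000)–(6.487,3.000)
cell (6,3): code 0001 → (6.487,3.000)–(6.000,3.550)
total: 14 segments, chained into 1 closed loop(s), length Σ = 10.276525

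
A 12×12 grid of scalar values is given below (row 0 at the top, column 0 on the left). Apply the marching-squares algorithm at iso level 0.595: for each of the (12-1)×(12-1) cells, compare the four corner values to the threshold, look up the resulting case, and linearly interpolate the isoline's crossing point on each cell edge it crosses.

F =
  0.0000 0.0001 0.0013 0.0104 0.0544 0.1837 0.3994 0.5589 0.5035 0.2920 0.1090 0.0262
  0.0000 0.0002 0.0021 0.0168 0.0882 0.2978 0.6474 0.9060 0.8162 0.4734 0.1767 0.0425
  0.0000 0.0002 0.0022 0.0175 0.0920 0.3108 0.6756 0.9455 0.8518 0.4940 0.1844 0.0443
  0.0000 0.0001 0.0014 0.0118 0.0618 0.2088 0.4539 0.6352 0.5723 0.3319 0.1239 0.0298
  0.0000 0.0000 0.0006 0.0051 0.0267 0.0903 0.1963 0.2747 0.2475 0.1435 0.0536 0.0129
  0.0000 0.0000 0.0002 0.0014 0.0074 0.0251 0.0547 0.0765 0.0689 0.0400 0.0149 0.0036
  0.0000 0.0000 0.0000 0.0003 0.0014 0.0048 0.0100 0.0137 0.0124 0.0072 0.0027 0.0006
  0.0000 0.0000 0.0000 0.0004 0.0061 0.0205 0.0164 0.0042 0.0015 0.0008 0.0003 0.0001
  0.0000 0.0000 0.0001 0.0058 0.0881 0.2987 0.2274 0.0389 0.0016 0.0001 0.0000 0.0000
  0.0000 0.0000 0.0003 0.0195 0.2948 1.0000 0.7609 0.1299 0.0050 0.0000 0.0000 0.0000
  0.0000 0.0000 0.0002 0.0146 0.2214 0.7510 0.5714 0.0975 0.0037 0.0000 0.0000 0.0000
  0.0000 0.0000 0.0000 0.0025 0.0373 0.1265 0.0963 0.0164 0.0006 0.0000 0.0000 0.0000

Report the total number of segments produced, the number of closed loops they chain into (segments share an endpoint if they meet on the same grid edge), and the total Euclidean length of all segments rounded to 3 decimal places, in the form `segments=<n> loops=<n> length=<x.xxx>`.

cell (0,5): code 0100 → (0.789,6.000)–(1.000,5.850)
cell (0,6): code 1100 → (0.104,7.000)–(0.789,6.000)
cell (0,7): code 1100 → (0.293,8.000)–(0.104,7.000)
cell (0,8): code 1000 → (1.000,8.645)–(0.293,8.000)
cell (1,5): code 0110 → (1.000,5.850)–(2.000,5.779)
cell (1,8): code 1001 → (2.000,8.718)–(1.000,8.645)
cell (2,5): code 0010 → (2.000,5.779)–(2.364,6.000)
cell (2,6): code 0111 → (2.364,6.000)–(3.000,6.778)
cell (2,7): code 1011 → (3.000,7.639)–(2.919,8.000)
cell (2,8): code 0001 → (2.919,8.000)–(2.000,8.718)
cell (3,6): code 0010 → (3.000,6.778)–(3.112,7.000)
cell (3,7): code 0001 → (3.112,7.000)–(3.000,7.639)
cell (8,4): code 0100 → (8.423,5.000)–(9.000,4.426)
cell (8,5): code 1100 → (8.689,6.000)–(8.423,5.000)
cell (8,6): code 1000 → (9.000,6.263)–(8.689,6.000)
cell (9,4): code 0110 → (9.000,4.426)–(10.000,4.705)
cell (9,5): code 1011 → (10.000,5.869)–(9.875,6.000)
cell (9,6): code 0001 → (9.875,6.000)–(9.000,6.263)
cell (10,4): code 0010 → (10.000,4.705)–(10.250,5.000)
cell (10,5): code 0001 → (10.250,5.000)–(10.000,5.869)
total: 20 segments, chained into 2 closed loop(s), length Σ = 14.994938

segments=20 loops=2 length=14.995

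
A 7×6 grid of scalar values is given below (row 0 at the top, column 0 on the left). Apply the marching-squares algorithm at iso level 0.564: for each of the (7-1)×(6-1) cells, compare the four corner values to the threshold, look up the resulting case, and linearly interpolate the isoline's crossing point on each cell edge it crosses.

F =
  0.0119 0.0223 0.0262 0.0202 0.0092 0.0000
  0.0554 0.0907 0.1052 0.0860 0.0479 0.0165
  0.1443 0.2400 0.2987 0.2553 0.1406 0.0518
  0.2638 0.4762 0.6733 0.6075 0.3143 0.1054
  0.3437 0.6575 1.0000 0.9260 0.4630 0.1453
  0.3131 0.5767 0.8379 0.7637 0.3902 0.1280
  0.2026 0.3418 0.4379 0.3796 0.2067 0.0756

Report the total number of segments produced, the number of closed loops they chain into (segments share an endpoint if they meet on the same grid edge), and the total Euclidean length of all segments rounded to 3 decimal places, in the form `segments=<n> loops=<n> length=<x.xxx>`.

segments=12 loops=1 length=9.346

cell (2,1): code 0100 → (2.708,2.000)–(3.000,1.445)
cell (2,2): code 1100 → (2.876,3.000)–(2.708,2.000)
cell (2,3): code 1000 → (3.000,3.148)–(2.876,3.000)
cell (3,0): code 0100 → (3.484,1.000)–(4.000,0.702)
cell (3,1): code 1110 → (3.000,1.445)–(3.484,1.000)
cell (3,3): code 1001 → (4.000,3.782)–(3.000,3.148)
cell (4,0): code 0110 → (4.000,0.702)–(5.000,0.952)
cell (4,3): code 1001 → (5.000,3.535)–(4.000,3.782)
cell (5,0): code 0010 → (5.000,0.952)–(5.054,1.000)
cell (5,1): code 0011 → (5.054,1.000)–(5.685,2.000)
cell (5,2): code 0011 → (5.685,2.000)–(5.520,3.000)
cell (5,3): code 0001 → (5.520,3.000)–(5.000,3.535)
total: 12 segments, chained into 1 closed loop(s), length Σ = 9.345879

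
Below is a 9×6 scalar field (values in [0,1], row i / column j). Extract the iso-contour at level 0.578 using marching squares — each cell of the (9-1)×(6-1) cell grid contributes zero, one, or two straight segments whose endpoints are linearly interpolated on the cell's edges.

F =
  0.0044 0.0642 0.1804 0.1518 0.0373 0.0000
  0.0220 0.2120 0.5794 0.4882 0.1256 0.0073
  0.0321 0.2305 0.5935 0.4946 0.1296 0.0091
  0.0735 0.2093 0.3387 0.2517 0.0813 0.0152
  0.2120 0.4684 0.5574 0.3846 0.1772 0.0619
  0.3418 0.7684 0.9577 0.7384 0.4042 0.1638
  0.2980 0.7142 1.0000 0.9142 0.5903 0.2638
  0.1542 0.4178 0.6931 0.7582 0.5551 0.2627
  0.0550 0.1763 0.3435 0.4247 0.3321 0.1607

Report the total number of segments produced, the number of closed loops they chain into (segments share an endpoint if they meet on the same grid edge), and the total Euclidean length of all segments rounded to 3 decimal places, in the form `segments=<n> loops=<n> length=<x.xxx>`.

cell (0,1): code 0100 → (0.996,2.000)–(1.000,1.996)
cell (0,2): code 1000 → (1.000,2.015)–(0.996,2.000)
cell (1,1): code 0110 → (1.000,1.996)–(2.000,1.957)
cell (1,2): code 1001 → (2.000,2.157)–(1.000,2.015)
cell (2,1): code 0010 → (2.000,1.957)–(2.061,2.000)
cell (2,2): code 0001 → (2.061,2.000)–(2.000,2.157)
cell (4,0): code 0100 → (4.365,1.000)–(5.000,0.554)
cell (4,1): code 1100 → (4.051,2.000)–(4.365,1.000)
cell (4,2): code 1100 → (4.547,3.000)–(4.051,2.000)
cell (4,3): code 1000 → (5.000,3.480)–(4.547,3.000)
cell (5,0): code 0110 → (5.000,0.554)–(6.000,0.673)
cell (5,3): code 1101 → (5.934,4.000)–(5.000,3.480)
cell (5,4): code 1000 → (6.000,4.038)–(5.934,4.000)
cell (6,0): code 0010 → (6.000,0.673)–(6.460,1.000)
cell (6,1): code 0111 → (6.460,1.000)–(7.000,1.582)
cell (6,3): code 1011 → (7.000,3.887)–(6.349,4.000)
cell (6,4): code 0001 → (6.349,4.000)–(6.000,4.038)
cell (7,1): code 0010 → (7.000,1.582)–(7.329,2.000)
cell (7,2): code 0011 → (7.329,2.000)–(7.540,3.000)
cell (7,3): code 0001 → (7.540,3.000)–(7.000,3.887)
total: 20 segments, chained into 2 closed loop(s), length Σ = 12.989314

segments=20 loops=2 length=12.989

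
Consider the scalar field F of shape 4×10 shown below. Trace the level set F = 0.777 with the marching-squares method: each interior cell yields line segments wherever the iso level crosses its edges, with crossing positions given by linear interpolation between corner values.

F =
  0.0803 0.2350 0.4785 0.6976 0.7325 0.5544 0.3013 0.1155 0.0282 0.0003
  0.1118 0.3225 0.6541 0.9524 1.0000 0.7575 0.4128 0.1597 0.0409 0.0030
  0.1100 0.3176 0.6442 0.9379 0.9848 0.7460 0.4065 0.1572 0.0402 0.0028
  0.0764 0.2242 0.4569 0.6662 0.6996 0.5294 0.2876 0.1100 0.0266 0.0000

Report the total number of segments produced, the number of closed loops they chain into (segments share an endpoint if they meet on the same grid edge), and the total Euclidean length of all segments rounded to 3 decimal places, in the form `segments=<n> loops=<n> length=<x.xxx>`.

segments=8 loops=1 length=8.110

cell (0,2): code 0100 → (0.312,3.000)–(1.000,2.412)
cell (0,3): code 1100 → (0.166,4.000)–(0.312,3.000)
cell (0,4): code 1000 → (1.000,4.920)–(0.166,4.000)
cell (1,2): code 0110 → (1.000,2.412)–(2.000,2.452)
cell (1,4): code 1001 → (2.000,4.870)–(1.000,4.920)
cell (2,2): code 0010 → (2.000,2.452)–(2.592,3.000)
cell (2,3): code 0011 → (2.592,3.000)–(2.729,4.000)
cell (2,4): code 0001 → (2.729,4.000)–(2.000,4.870)
total: 8 segments, chained into 1 closed loop(s), length Σ = 8.109999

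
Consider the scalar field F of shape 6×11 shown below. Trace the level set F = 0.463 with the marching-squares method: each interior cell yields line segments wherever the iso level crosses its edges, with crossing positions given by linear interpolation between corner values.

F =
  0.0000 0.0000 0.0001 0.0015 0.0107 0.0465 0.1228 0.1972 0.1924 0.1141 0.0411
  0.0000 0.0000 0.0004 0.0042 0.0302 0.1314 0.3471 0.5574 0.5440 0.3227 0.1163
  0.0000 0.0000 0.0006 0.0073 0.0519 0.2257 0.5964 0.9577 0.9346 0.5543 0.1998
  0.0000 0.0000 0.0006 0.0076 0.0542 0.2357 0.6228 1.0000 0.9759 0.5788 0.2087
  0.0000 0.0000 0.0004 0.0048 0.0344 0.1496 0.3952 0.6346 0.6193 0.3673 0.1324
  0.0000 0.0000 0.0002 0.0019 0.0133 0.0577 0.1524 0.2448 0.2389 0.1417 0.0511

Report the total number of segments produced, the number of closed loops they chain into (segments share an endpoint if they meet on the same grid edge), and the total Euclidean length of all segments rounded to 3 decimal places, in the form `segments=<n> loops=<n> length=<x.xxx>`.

cell (0,6): code 0100 → (0.738,7.000)–(1.000,6.551)
cell (0,7): code 1100 → (0.770,8.000)–(0.738,7.000)
cell (0,8): code 1000 → (1.000,8.366)–(0.770,8.000)
cell (1,5): code 0100 → (1.465,6.000)–(2.000,5.640)
cell (1,6): code 1110 → (1.000,6.551)–(1.465,6.000)
cell (1,8): code 1101 → (1.606,9.000)–(1.000,8.366)
cell (1,9): code 1000 → (2.000,9.258)–(1.606,9.000)
cell (2,5): code 0110 → (2.000,5.640)–(3.000,5.587)
cell (2,9): code 1001 → (3.000,9.313)–(2.000,9.258)
cell (3,5): code 0010 → (3.000,5.587)–(3.702,6.000)
cell (3,6): code 0111 → (3.702,6.000)–(4.000,6.283)
cell (3,8): code 1011 → (4.000,8.620)–(3.548,9.000)
cell (3,9): code 0001 → (3.548,9.000)–(3.000,9.313)
cell (4,6): code 0010 → (4.000,6.283)–(4.440,7.000)
cell (4,7): code 0011 → (4.440,7.000)–(4.411,8.000)
cell (4,8): code 0001 → (4.411,8.000)–(4.000,8.620)
total: 16 segments, chained into 1 closed loop(s), length Σ = 11.701784

segments=16 loops=1 length=11.702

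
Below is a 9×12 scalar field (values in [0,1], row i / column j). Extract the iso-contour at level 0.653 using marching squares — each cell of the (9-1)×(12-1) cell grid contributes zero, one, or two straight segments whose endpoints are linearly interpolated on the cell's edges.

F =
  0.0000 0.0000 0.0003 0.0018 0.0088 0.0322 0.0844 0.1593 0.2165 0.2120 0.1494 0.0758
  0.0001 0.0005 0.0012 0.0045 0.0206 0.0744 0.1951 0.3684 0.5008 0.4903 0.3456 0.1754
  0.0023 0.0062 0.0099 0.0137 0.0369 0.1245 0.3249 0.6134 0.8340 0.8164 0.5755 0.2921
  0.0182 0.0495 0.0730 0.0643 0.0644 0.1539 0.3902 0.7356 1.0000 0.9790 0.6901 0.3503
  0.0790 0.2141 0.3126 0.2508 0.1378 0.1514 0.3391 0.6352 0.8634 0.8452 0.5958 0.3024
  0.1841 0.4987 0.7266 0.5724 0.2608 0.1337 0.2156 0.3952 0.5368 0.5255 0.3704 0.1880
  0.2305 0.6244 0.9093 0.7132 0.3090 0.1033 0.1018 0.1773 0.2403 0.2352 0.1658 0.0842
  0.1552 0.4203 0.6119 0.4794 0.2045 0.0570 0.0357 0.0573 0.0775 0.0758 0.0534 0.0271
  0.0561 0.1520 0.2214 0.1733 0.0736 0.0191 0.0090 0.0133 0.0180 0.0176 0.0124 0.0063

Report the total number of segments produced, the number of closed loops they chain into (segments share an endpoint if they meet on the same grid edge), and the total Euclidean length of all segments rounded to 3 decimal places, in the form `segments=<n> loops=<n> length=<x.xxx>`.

segments=22 loops=2 length=16.188

cell (1,7): code 0100 → (1.457,8.000)–(2.000,7.180)
cell (1,8): code 1100 → (1.499,9.000)–(1.457,8.000)
cell (1,9): code 1000 → (2.000,9.678)–(1.499,9.000)
cell (2,6): code 0100 → (2.324,7.000)–(3.000,6.761)
cell (2,7): code 1110 → (2.000,7.180)–(2.324,7.000)
cell (2,9): code 1101 → (2.676,10.000)–(2.000,9.678)
cell (2,10): code 1000 → (3.000,10.109)–(2.676,10.000)
cell (3,6): code 0010 → (3.000,6.761)–(3.823,7.000)
cell (3,7): code 0111 → (3.823,7.000)–(4.000,7.078)
cell (3,9): code 1011 → (4.000,9.771)–(3.393,10.000)
cell (3,10): code 0001 → (3.393,10.000)–(3.000,10.109)
cell (4,1): code 0100 → (4.822,2.000)–(5.000,1.677)
cell (4,2): code 1000 → (5.000,2.477)–(4.822,2.000)
cell (4,7): code 0010 → (4.000,7.078)–(4.644,8.000)
cell (4,8): code 0011 → (4.644,8.000)–(4.601,9.000)
cell (4,9): code 0001 → (4.601,9.000)–(4.000,9.771)
cell (5,1): code 0110 → (5.000,1.677)–(6.000,1.100)
cell (5,2): code 1101 → (5.572,3.000)–(5.000,2.477)
cell (5,3): code 1000 → (6.000,3.149)–(5.572,3.000)
cell (6,1): code 0010 → (6.000,1.100)–(6.862,2.000)
cell (6,2): code 0011 → (6.862,2.000)–(6.257,3.000)
cell (6,3): code 0001 → (6.257,3.000)–(6.000,3.149)
total: 22 segments, chained into 2 closed loop(s), length Σ = 16.188470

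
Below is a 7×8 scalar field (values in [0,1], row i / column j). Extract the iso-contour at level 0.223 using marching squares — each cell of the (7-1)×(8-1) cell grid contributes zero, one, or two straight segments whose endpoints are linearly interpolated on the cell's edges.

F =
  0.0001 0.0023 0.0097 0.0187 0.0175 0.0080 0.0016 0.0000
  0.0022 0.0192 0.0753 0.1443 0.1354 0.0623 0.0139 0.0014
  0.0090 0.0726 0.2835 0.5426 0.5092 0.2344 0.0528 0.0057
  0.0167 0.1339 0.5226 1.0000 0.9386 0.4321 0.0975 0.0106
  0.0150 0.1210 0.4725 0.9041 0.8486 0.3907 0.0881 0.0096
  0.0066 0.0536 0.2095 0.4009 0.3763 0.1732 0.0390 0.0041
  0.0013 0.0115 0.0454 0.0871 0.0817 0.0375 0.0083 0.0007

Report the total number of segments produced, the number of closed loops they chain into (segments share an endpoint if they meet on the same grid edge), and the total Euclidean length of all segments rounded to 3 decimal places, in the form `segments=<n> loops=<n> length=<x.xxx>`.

segments=16 loops=1 length=13.670

cell (1,1): code 0100 → (1.709,2.000)–(2.000,1.713)
cell (1,2): code 1100 → (1.198,3.000)–(1.709,2.000)
cell (1,3): code 1100 → (1.234,4.000)–(1.198,3.000)
cell (1,4): code 1100 → (1.934,5.000)–(1.234,4.000)
cell (1,5): code 1000 → (2.000,5.063)–(1.934,5.000)
cell (2,1): code 0110 → (2.000,1.713)–(3.000,1.229)
cell (2,5): code 1001 → (3.000,5.625)–(2.000,5.063)
cell (3,1): code 0110 → (3.000,1.229)–(4.000,1.290)
cell (3,5): code 1001 → (4.000,5.554)–(3.000,5.625)
cell (4,1): code 0010 → (4.000,1.290)–(4.949,2.000)
cell (4,2): code 0111 → (4.949,2.000)–(5.000,2.071)
cell (4,4): code 1011 → (5.000,4.755)–(4.771,5.000)
cell (4,5): code 0001 → (4.771,5.000)–(4.000,5.554)
cell (5,2): code 0010 → (5.000,2.071)–(5.567,3.000)
cell (5,3): code 0011 → (5.567,3.000)–(5.520,4.000)
cell (5,4): code 0001 → (5.520,4.000)–(5.000,4.755)
total: 16 segments, chained into 1 closed loop(s), length Σ = 13.670090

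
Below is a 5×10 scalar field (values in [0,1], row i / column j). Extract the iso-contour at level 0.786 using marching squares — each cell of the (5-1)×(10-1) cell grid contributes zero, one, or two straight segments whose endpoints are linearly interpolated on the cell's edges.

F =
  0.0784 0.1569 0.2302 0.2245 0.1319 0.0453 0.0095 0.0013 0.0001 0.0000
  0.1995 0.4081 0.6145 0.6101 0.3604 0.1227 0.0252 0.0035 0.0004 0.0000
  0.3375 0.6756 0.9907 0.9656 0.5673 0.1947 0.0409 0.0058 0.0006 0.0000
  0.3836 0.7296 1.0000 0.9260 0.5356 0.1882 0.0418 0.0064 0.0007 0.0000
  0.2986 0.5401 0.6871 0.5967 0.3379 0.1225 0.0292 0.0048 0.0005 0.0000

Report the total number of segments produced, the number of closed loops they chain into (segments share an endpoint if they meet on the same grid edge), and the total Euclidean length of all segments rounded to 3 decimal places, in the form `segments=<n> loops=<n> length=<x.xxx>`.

segments=8 loops=1 length=7.175

cell (1,1): code 0100 → (1.456,2.000)–(2.000,1.350)
cell (1,2): code 1100 → (1.495,3.000)–(1.456,2.000)
cell (1,3): code 1000 → (2.000,3.451)–(1.495,3.000)
cell (2,1): code 0110 → (2.000,1.350)–(3.000,1.209)
cell (2,3): code 1001 → (3.000,3.359)–(2.000,3.451)
cell (3,1): code 0010 → (3.000,1.209)–(3.684,2.000)
cell (3,2): code 0011 → (3.684,2.000)–(3.425,3.000)
cell (3,3): code 0001 → (3.425,3.000)–(3.000,3.359)
total: 8 segments, chained into 1 closed loop(s), length Σ = 7.174707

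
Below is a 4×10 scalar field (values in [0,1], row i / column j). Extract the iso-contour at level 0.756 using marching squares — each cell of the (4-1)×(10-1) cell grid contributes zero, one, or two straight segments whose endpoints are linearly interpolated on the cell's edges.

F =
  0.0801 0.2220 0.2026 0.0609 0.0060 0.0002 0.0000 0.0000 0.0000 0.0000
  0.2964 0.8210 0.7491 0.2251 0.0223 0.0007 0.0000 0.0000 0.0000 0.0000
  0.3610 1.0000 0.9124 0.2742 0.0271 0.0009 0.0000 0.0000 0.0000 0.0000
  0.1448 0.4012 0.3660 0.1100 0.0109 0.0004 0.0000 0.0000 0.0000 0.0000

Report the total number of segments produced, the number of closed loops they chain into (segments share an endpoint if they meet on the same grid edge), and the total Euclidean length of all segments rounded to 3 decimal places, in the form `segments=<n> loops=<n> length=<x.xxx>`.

cell (0,0): code 0100 → (0.891,1.000)–(1.000,0.876)
cell (0,1): code 1000 → (1.000,1.904)–(0.891,1.000)
cell (1,0): code 0110 → (1.000,0.876)–(2.000,0.618)
cell (1,1): code 1101 → (1.042,2.000)–(1.000,1.904)
cell (1,2): code 1000 → (2.000,2.245)–(1.042,2.000)
cell (2,0): code 0010 → (2.000,0.618)–(2.407,1.000)
cell (2,1): code 0011 → (2.407,1.000)–(2.286,2.000)
cell (2,2): code 0001 → (2.286,2.000)–(2.000,2.245)
total: 8 segments, chained into 1 closed loop(s), length Σ = 5.143988

segments=8 loops=1 length=5.144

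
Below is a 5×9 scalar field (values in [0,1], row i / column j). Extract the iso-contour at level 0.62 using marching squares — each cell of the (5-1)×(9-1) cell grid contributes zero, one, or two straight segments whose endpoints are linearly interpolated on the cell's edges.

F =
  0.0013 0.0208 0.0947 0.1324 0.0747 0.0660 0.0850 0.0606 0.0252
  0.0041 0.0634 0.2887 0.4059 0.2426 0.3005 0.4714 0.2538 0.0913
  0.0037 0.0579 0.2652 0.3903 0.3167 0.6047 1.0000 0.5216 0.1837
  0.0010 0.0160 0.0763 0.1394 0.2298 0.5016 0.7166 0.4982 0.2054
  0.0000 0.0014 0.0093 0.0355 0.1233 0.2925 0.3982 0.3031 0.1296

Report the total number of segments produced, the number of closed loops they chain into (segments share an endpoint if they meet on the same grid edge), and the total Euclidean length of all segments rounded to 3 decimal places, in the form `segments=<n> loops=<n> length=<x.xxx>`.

segments=6 loops=1 length=5.534

cell (1,5): code 0100 → (1.281,6.000)–(2.000,5.039)
cell (1,6): code 1000 → (2.000,6.794)–(1.281,6.000)
cell (2,5): code 0110 → (2.000,5.039)–(3.000,5.551)
cell (2,6): code 1001 → (3.000,6.442)–(2.000,6.794)
cell (3,5): code 0010 → (3.000,5.551)–(3.303,6.000)
cell (3,6): code 0001 → (3.303,6.000)–(3.000,6.442)
total: 6 segments, chained into 1 closed loop(s), length Σ = 5.533782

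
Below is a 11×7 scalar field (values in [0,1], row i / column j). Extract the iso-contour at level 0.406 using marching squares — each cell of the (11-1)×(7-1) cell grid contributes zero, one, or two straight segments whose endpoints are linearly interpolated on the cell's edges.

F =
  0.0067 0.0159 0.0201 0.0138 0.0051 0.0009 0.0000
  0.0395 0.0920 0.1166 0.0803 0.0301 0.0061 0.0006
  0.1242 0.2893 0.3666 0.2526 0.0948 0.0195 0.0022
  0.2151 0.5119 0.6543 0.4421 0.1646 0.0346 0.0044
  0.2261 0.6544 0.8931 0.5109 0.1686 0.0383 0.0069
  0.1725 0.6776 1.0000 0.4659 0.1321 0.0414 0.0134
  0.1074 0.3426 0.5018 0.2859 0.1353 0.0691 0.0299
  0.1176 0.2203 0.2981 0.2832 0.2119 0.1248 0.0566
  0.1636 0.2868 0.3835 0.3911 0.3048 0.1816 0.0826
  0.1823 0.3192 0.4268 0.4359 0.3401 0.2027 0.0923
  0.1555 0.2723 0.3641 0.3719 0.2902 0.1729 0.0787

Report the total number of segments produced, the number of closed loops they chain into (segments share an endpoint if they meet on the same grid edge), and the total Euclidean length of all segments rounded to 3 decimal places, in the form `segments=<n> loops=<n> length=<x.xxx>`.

segments=20 loops=2 length=15.450

cell (2,0): code 0100 → (2.524,1.000)–(3.000,0.643)
cell (2,1): code 1100 → (2.137,2.000)–(2.524,1.000)
cell (2,2): code 1100 → (2.809,3.000)–(2.137,2.000)
cell (2,3): code 1000 → (3.000,3.130)–(2.809,3.000)
cell (3,0): code 0110 → (3.000,0.643)–(4.000,0.420)
cell (3,3): code 1001 → (4.000,3.306)–(3.000,3.130)
cell (4,0): code 0110 → (4.000,0.420)–(5.000,0.462)
cell (4,3): code 1001 → (5.000,3.179)–(4.000,3.306)
cell (5,0): code 0010 → (5.000,0.462)–(5.811,1.000)
cell (5,1): code 0111 → (5.811,1.000)–(6.000,1.398)
cell (5,2): code 1011 → (6.000,2.444)–(5.333,3.000)
cell (5,3): code 0001 → (5.333,3.000)–(5.000,3.179)
cell (6,1): code 0010 → (6.000,1.398)–(6.470,2.000)
cell (6,2): code 0001 → (6.470,2.000)–(6.000,2.444)
cell (8,1): code 0100 → (8.520,2.000)–(9.000,1.807)
cell (8,2): code 1100 → (8.333,3.000)–(8.520,2.000)
cell (8,3): code 1000 → (9.000,3.312)–(8.333,3.000)
cell (9,1): code 0010 → (9.000,1.807)–(9.332,2.000)
cell (9,2): code 0011 → (9.332,2.000)–(9.467,3.000)
cell (9,3): code 0001 → (9.467,3.000)–(9.000,3.312)
total: 20 segments, chained into 2 closed loop(s), length Σ = 15.449561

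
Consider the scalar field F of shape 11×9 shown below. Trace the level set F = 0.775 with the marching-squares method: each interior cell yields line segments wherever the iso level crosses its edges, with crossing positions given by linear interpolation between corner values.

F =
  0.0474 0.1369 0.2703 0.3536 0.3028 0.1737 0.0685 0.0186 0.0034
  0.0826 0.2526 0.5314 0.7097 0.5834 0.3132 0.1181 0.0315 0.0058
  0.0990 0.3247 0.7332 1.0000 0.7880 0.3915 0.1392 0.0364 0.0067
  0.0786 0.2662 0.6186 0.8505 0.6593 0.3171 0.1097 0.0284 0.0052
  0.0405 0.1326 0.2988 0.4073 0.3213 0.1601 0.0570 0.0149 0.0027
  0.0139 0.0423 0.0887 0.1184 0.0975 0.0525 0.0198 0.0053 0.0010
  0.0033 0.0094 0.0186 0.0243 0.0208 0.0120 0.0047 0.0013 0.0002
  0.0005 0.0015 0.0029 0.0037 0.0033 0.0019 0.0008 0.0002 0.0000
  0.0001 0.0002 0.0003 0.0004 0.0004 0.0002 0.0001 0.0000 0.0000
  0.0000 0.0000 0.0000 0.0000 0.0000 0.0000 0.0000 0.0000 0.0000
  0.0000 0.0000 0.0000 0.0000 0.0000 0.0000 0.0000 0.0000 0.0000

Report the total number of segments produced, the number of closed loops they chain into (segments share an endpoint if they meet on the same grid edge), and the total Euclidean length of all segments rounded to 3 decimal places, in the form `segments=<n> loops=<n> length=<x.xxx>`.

cell (1,2): code 0100 → (1.225,3.000)–(2.000,2.157)
cell (1,3): code 1100 → (1.936,4.000)–(1.225,3.000)
cell (1,4): code 1000 → (2.000,4.033)–(1.936,4.000)
cell (2,2): code 0110 → (2.000,2.157)–(3.000,2.674)
cell (2,3): code 1011 → (3.000,3.395)–(2.101,4.000)
cell (2,4): code 0001 → (2.101,4.000)–(2.000,4.033)
cell (3,2): code 0010 → (3.000,2.674)–(3.170,3.000)
cell (3,3): code 0001 → (3.170,3.000)–(3.000,3.395)
total: 8 segments, chained into 1 closed loop(s), length Σ = 5.557653

segments=8 loops=1 length=5.558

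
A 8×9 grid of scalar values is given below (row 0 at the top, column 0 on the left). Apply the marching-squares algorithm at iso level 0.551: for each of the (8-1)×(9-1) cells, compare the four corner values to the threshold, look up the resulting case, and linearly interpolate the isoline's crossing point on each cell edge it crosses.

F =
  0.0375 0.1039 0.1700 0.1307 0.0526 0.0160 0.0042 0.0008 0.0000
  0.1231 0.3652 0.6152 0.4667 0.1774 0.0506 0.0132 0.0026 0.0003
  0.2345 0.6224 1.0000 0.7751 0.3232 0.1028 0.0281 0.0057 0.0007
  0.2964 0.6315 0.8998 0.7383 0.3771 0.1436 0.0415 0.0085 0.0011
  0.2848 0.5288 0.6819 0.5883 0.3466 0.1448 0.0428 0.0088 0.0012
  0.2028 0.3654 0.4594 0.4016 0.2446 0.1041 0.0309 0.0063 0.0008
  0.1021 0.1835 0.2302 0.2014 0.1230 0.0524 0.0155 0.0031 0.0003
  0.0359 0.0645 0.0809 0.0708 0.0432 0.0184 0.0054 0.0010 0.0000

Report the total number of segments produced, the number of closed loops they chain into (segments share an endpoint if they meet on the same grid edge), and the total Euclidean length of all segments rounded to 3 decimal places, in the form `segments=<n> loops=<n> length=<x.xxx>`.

cell (0,1): code 0100 → (0.856,2.000)–(1.000,1.743)
cell (0,2): code 1000 → (1.000,2.432)–(0.856,2.000)
cell (1,0): code 0100 → (1.722,1.000)–(2.000,0.816)
cell (1,1): code 1110 → (1.000,1.743)–(1.722,1.000)
cell (1,2): code 1101 → (1.273,3.000)–(1.000,2.432)
cell (1,3): code 1000 → (2.000,3.496)–(1.273,3.000)
cell (2,0): code 0110 → (2.000,0.816)–(3.000,0.760)
cell (2,3): code 1001 → (3.000,3.519)–(2.000,3.496)
cell (3,0): code 0010 → (3.000,0.760)–(3.784,1.000)
cell (3,1): code 0111 → (3.784,1.000)–(4.000,1.145)
cell (3,3): code 1001 → (4.000,3.154)–(3.000,3.519)
cell (4,1): code 0010 → (4.000,1.145)–(4.588,2.000)
cell (4,2): code 0011 → (4.588,2.000)–(4.200,3.000)
cell (4,3): code 0001 → (4.200,3.000)–(4.000,3.154)
total: 14 segments, chained into 1 closed loop(s), length Σ = 10.138920

segments=14 loops=1 length=10.139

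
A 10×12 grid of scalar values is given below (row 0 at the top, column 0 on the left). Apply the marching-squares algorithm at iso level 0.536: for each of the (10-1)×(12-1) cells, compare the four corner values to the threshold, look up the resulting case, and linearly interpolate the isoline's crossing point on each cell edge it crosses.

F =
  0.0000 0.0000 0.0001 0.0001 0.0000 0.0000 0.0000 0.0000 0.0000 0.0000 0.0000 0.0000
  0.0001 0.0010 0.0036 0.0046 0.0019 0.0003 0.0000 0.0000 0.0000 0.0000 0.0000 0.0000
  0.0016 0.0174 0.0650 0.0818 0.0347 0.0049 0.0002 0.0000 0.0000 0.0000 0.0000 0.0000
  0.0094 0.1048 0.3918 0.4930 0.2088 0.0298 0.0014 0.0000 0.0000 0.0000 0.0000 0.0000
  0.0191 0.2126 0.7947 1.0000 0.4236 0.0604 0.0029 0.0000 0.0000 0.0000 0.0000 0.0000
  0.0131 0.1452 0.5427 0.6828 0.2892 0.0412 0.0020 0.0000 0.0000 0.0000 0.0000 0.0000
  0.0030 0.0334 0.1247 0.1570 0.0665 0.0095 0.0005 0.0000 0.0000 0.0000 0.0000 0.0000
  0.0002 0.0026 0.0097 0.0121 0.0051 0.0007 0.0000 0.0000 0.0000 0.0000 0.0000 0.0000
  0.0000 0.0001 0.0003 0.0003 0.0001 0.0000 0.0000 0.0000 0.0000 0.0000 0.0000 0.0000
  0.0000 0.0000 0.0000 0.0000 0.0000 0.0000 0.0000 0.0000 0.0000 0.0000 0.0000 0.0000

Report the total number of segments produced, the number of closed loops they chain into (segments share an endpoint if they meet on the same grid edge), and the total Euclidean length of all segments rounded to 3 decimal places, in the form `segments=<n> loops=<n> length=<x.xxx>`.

cell (3,1): code 0100 → (3.358,2.000)–(4.000,1.556)
cell (3,2): code 1100 → (3.085,3.000)–(3.358,2.000)
cell (3,3): code 1000 → (4.000,3.805)–(3.085,3.000)
cell (4,1): code 0110 → (4.000,1.556)–(5.000,1.983)
cell (4,3): code 1001 → (5.000,3.373)–(4.000,3.805)
cell (5,1): code 0010 → (5.000,1.983)–(5.016,2.000)
cell (5,2): code 0011 → (5.016,2.000)–(5.279,3.000)
cell (5,3): code 0001 → (5.279,3.000)–(5.000,3.373)
total: 8 segments, chained into 1 closed loop(s), length Σ = 6.736469

segments=8 loops=1 length=6.736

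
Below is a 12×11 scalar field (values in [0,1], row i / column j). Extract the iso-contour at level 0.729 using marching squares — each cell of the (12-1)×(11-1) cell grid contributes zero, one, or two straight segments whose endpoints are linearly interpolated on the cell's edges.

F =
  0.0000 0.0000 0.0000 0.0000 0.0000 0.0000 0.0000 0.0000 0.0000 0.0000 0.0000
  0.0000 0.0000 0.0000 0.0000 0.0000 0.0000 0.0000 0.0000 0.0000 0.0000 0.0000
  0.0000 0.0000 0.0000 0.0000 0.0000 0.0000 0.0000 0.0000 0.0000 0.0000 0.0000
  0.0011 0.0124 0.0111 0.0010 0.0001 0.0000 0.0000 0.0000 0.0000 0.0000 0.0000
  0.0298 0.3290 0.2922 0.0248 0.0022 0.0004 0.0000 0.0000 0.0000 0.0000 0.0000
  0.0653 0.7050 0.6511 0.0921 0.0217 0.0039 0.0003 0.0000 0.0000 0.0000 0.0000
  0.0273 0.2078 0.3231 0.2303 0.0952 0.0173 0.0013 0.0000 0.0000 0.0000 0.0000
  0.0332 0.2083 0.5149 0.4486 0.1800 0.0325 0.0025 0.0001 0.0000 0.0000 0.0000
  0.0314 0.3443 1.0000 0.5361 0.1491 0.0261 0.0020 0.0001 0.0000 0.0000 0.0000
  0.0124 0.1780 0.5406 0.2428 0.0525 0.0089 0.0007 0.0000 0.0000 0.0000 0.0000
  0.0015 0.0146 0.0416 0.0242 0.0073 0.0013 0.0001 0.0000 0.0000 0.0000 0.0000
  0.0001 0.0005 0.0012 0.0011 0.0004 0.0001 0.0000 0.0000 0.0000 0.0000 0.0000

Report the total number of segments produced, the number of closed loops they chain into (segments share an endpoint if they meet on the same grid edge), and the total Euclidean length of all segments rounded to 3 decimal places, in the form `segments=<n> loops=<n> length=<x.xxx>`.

cell (7,1): code 0100 → (7.441,2.000)–(8.000,1.587)
cell (7,2): code 1000 → (8.000,2.584)–(7.441,2.000)
cell (8,1): code 0010 → (8.000,1.587)–(8.590,2.000)
cell (8,2): code 0001 → (8.590,2.000)–(8.000,2.584)
total: 4 segments, chained into 1 closed loop(s), length Σ = 3.053698

segments=4 loops=1 length=3.054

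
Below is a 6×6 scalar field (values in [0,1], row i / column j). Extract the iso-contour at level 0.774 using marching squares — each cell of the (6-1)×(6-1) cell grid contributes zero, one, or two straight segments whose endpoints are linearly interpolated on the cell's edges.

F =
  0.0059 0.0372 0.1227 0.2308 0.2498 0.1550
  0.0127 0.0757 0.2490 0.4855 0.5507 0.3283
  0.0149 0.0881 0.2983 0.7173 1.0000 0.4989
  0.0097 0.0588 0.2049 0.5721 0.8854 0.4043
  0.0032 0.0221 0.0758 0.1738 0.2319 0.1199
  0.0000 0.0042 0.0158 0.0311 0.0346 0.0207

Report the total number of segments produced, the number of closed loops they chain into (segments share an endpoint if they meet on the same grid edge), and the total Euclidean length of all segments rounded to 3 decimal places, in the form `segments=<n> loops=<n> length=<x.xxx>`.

cell (1,3): code 0100 → (1.497,4.000)–(2.000,3.201)
cell (1,4): code 1000 → (2.000,4.451)–(1.497,4.000)
cell (2,3): code 0110 → (2.000,3.201)–(3.000,3.644)
cell (2,4): code 1001 → (3.000,4.232)–(2.000,4.451)
cell (3,3): code 0010 → (3.000,3.644)–(3.170,4.000)
cell (3,4): code 0001 → (3.170,4.000)–(3.000,4.232)
total: 6 segments, chained into 1 closed loop(s), length Σ = 4.419838

segments=6 loops=1 length=4.420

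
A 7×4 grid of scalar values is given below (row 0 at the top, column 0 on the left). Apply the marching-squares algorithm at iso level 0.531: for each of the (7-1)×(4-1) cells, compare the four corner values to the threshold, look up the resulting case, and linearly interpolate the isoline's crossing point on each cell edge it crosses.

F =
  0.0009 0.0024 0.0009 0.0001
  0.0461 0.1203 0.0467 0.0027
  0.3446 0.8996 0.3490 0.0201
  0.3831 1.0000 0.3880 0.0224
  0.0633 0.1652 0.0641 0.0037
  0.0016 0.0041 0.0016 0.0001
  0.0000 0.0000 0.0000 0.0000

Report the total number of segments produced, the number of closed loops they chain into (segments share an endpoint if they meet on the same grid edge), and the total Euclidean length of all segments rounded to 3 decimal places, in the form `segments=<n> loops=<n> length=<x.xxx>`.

cell (1,0): code 0100 → (1.527,1.000)–(2.000,0.336)
cell (1,1): code 1000 → (2.000,1.669)–(1.527,1.000)
cell (2,0): code 0110 → (2.000,0.336)–(3.000,0.240)
cell (2,1): code 1001 → (3.000,1.766)–(2.000,1.669)
cell (3,0): code 0010 → (3.000,0.240)–(3.562,1.000)
cell (3,1): code 0001 → (3.562,1.000)–(3.000,1.766)
total: 6 segments, chained into 1 closed loop(s), length Σ = 5.539860

segments=6 loops=1 length=5.540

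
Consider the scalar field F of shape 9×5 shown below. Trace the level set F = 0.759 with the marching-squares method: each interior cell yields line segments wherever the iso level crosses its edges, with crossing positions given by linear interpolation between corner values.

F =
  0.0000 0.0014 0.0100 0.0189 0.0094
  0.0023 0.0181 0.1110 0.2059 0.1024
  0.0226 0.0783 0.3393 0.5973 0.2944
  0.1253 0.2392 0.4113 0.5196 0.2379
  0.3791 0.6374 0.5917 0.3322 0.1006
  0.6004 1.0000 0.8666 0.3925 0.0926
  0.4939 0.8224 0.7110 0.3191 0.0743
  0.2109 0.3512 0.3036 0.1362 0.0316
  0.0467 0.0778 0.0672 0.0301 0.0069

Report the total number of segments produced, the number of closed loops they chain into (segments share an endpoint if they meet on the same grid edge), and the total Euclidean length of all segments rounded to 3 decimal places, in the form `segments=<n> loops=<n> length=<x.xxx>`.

segments=8 loops=1 length=5.545

cell (4,0): code 0100 → (4.335,1.000)–(5.000,0.397)
cell (4,1): code 1100 → (4.609,2.000)–(4.335,1.000)
cell (4,2): code 1000 → (5.000,2.227)–(4.609,2.000)
cell (5,0): code 0110 → (5.000,0.397)–(6.000,0.807)
cell (5,1): code 1011 → (6.000,1.569)–(5.692,2.000)
cell (5,2): code 0001 → (5.692,2.000)–(5.000,2.227)
cell (6,0): code 0010 → (6.000,0.807)–(6.135,1.000)
cell (6,1): code 0001 → (6.135,1.000)–(6.000,1.569)
total: 8 segments, chained into 1 closed loop(s), length Σ = 5.545236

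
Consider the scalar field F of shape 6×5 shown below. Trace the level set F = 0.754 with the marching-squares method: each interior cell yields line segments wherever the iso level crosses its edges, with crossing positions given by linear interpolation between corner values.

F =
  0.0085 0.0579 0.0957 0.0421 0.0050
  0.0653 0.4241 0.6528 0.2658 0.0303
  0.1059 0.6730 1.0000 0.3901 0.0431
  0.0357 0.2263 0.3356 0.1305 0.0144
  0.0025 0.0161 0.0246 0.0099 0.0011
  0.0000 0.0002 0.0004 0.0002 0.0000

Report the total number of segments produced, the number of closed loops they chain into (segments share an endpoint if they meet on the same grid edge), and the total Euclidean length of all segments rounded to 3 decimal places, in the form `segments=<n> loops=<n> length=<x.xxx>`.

segments=4 loops=1 length=3.235

cell (1,1): code 0100 → (1.291,2.000)–(2.000,1.248)
cell (1,2): code 1000 → (2.000,2.403)–(1.291,2.000)
cell (2,1): code 0010 → (2.000,1.248)–(2.370,2.000)
cell (2,2): code 0001 → (2.370,2.000)–(2.000,2.403)
total: 4 segments, chained into 1 closed loop(s), length Σ = 3.234701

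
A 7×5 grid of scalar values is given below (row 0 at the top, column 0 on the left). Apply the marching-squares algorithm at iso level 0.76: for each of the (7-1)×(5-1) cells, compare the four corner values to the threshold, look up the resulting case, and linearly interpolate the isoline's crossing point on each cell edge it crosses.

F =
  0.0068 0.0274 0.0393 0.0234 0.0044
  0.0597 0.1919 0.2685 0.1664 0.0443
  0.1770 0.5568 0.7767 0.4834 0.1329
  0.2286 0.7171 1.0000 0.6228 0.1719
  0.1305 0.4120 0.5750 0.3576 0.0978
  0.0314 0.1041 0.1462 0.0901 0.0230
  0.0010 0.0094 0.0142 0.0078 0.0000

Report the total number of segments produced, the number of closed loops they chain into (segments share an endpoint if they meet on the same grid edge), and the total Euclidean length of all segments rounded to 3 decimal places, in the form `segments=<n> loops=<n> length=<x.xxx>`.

cell (1,1): code 0100 → (1.967,2.000)–(2.000,1.924)
cell (1,2): code 1000 → (2.000,2.057)–(1.967,2.000)
cell (2,1): code 0110 → (2.000,1.924)–(3.000,1.152)
cell (2,2): code 1001 → (3.000,2.636)–(2.000,2.057)
cell (3,1): code 0010 → (3.000,1.152)–(3.565,2.000)
cell (3,2): code 0001 → (3.565,2.000)–(3.000,2.636)
total: 6 segments, chained into 1 closed loop(s), length Σ = 4.437595

segments=6 loops=1 length=4.438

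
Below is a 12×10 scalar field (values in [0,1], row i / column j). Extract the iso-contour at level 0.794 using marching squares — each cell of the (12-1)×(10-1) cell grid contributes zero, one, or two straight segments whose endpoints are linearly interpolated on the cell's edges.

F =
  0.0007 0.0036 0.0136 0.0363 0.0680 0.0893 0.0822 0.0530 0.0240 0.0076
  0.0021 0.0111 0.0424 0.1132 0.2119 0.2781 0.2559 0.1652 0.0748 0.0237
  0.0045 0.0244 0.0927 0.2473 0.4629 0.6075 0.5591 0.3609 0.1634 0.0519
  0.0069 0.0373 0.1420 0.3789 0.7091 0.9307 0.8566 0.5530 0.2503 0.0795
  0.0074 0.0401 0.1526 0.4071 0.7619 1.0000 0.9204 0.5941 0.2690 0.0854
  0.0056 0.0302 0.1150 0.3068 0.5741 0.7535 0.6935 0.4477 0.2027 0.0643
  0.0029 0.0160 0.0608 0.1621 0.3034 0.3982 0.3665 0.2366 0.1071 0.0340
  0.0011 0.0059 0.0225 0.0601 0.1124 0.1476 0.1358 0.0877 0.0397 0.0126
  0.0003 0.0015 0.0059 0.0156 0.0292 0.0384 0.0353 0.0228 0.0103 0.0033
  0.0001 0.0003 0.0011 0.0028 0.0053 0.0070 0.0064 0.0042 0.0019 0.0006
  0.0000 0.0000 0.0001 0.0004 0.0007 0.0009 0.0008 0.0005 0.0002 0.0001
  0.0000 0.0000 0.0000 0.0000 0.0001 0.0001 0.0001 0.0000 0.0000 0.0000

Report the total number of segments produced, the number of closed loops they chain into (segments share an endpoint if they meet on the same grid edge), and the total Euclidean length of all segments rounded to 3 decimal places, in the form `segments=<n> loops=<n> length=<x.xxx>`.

cell (2,4): code 0100 → (2.577,5.000)–(3.000,4.383)
cell (2,5): code 1100 → (2.790,6.000)–(2.577,5.000)
cell (2,6): code 1000 → (3.000,6.206)–(2.790,6.000)
cell (3,4): code 0110 → (3.000,4.383)–(4.000,4.135)
cell (3,6): code 1001 → (4.000,6.387)–(3.000,6.206)
cell (4,4): code 0010 → (4.000,4.135)–(4.836,5.000)
cell (4,5): code 0011 → (4.836,5.000)–(4.557,6.000)
cell (4,6): code 0001 → (4.557,6.000)–(4.000,6.387)
total: 8 segments, chained into 1 closed loop(s), length Σ = 7.031037

segments=8 loops=1 length=7.031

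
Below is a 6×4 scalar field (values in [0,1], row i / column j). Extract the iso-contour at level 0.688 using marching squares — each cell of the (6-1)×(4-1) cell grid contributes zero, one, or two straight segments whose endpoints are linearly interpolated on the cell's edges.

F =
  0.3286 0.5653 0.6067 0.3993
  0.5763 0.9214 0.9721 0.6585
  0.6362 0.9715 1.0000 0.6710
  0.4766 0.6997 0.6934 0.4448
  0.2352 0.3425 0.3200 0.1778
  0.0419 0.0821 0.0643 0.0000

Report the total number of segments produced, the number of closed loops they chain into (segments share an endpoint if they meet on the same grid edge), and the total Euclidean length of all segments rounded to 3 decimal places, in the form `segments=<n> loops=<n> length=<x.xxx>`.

cell (0,0): code 0100 → (0.345,1.000)–(1.000,0.324)
cell (0,1): code 1100 → (0.222,2.000)–(0.345,1.000)
cell (0,2): code 1000 → (1.000,2.906)–(0.222,2.000)
cell (1,0): code 0110 → (1.000,0.324)–(2.000,0.154)
cell (1,2): code 1001 → (2.000,2.948)–(1.000,2.906)
cell (2,0): code 0110 → (2.000,0.154)–(3.000,0.948)
cell (2,2): code 1001 → (3.000,2.022)–(2.000,2.948)
cell (3,0): code 0010 → (3.000,0.948)–(3.033,1.000)
cell (3,1): code 0011 → (3.033,1.000)–(3.014,2.000)
cell (3,2): code 0001 → (3.014,2.000)–(3.000,2.022)
total: 10 segments, chained into 1 closed loop(s), length Σ = 8.885877

segments=10 loops=1 length=8.886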